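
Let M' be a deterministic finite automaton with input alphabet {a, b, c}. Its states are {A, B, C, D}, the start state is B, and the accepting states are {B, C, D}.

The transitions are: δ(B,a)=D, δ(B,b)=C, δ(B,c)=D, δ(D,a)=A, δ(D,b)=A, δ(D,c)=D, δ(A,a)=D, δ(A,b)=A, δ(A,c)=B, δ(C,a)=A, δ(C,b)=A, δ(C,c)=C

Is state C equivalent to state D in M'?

Every state is reachable, so we keep all 4.
P0 = {B,C,D} | {A}.
On input a, block {B,C,D} splits into {C,D} and {B}.
Stable partition: {C,D} | {A} | {B} — 3 equivalence classes.
C and D lie in the same block of the stable partition, so they are equivalent — no string distinguishes them.

Yes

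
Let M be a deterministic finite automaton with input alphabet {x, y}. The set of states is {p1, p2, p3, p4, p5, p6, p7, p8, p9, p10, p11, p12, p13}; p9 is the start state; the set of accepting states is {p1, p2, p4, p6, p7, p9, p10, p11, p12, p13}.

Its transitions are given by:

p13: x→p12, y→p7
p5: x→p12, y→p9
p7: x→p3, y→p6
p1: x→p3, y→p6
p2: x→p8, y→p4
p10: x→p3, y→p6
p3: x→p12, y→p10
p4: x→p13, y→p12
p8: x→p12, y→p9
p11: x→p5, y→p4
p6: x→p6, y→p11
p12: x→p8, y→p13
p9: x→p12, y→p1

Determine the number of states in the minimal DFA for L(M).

States {p2} cannot be reached from the start state, so discard them.
Start with accepting vs non-accepting: {p1,p4,p6,p7,p9,p10,p11,p12,p13} | {p3,p5,p8}.
On input x, block {p1,p4,p6,p7,p9,p10,p11,p12,p13} splits into {p1,p7,p10,p11,p12} and {p4,p6,p9,p13}.
Split {p3,p5,p8} by δ(·,y) → {p5,p8} and {p3}.
Split {p1,p7,p10,p11,p12} by δ(·,x) → {p1,p7,p10} and {p11,p12}.
On input x, block {p4,p6,p9,p13} splits into {p4,p6} and {p9,p13}.
On input x, block {p4,p6} splits into {p4} and {p6}.
On input y, block {p11,p12} splits into {p11} and {p12}.
No further refinement is possible. Final partition (8 blocks): {p1,p7,p10} | {p5,p8} | {p4} | {p3} | {p11} | {p9,p13} | {p6} | {p12}.

8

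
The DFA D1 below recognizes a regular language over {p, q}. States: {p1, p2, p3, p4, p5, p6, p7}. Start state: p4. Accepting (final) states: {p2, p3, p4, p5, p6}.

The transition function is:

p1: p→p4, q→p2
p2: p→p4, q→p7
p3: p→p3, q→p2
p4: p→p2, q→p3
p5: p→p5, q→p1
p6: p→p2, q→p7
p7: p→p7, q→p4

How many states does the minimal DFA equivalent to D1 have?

4

First remove the unreachable states {p1,p5,p6}; 4 states remain.
Initial partition by acceptance: {p2,p3,p4} | {p7}.
Refine {p2,p3,p4} on symbol q: members go to different blocks, giving {p3,p4} and {p2}.
Split {p3,p4} by δ(·,p) → {p3} and {p4}.
No further refinement is possible. Final partition (4 blocks): {p3} | {p7} | {p2} | {p4}.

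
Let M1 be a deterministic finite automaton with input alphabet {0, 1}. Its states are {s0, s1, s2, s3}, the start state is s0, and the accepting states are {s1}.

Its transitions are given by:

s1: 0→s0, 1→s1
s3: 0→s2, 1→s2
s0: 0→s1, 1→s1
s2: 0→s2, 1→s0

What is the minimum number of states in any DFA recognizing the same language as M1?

2

First remove the unreachable states {s2,s3}; 2 states remain.
P0 = {s1} | {s0}.
The partition is now stable with 2 blocks: {s1} | {s0}.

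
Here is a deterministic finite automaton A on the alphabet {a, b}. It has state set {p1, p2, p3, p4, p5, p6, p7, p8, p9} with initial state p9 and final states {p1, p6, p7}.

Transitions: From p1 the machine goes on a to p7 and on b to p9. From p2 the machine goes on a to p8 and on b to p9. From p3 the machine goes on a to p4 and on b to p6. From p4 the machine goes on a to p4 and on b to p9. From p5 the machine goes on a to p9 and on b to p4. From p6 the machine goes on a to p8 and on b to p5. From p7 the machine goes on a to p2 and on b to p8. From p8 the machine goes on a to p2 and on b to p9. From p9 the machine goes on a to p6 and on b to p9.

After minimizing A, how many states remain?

Reachable states from the start: {p2,p4,p5,p6,p8,p9}. Unreachable: {p1,p3,p7} — drop them.
Initial partition by acceptance: {p6} | {p2,p4,p5,p8,p9}.
Split {p2,p4,p5,p8,p9} by δ(·,a) → {p2,p4,p5,p8} and {p9}.
On input a, block {p2,p4,p5,p8} splits into {p2,p4,p8} and {p5}.
No further refinement is possible. Final partition (4 blocks): {p6} | {p2,p4,p8} | {p9} | {p5}.

4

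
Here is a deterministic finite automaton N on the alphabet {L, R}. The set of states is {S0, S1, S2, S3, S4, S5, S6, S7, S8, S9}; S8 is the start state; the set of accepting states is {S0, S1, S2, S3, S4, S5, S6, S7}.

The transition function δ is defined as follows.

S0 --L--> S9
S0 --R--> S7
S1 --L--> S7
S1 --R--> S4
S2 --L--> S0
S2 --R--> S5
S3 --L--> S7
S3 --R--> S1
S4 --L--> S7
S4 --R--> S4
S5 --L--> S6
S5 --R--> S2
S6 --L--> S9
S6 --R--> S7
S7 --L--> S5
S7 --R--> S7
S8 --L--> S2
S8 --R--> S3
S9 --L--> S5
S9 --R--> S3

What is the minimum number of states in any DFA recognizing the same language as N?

Start with accepting vs non-accepting: {S0,S1,S2,S3,S4,S5,S6,S7} | {S8,S9}.
Refine {S0,S1,S2,S3,S4,S5,S6,S7} on symbol L: members go to different blocks, giving {S1,S2,S3,S4,S5,S7} and {S0,S6}.
On input L, block {S1,S2,S3,S4,S5,S7} splits into {S1,S3,S4,S7} and {S2,S5}.
On input L, block {S1,S3,S4,S7} splits into {S1,S3,S4} and {S7}.
No further refinement is possible. Final partition (5 blocks): {S1,S3,S4} | {S8,S9} | {S0,S6} | {S2,S5} | {S7}.

5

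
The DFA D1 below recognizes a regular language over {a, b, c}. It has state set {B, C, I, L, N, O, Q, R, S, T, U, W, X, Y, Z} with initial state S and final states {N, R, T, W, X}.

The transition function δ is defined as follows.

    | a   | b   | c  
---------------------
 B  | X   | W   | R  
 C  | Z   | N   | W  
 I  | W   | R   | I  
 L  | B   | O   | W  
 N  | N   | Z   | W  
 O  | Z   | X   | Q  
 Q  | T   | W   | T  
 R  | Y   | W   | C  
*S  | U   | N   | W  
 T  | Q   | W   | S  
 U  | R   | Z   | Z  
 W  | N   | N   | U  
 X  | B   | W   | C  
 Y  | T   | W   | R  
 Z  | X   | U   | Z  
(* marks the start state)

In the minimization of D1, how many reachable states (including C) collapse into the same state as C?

2

Reachable states from the start: {B,C,N,Q,R,S,T,U,W,X,Y,Z}. Unreachable: {I,L,O} — drop them.
Start with accepting vs non-accepting: {N,R,T,W,X} | {B,C,Q,S,U,Y,Z}.
Split {N,R,T,W,X} by δ(·,a) → {R,T,X} and {N,W}.
Split {B,C,Q,S,U,Y,Z} by δ(·,a) → {B,Q,U,Y,Z} and {C,S}.
Refine {B,Q,U,Y,Z} on symbol b: members go to different blocks, giving {B,Q,Y} and {U,Z}.
Refine {N,W} on symbol b: members go to different blocks, giving {W} and {N}.
No further refinement is possible. Final partition (6 blocks): {R,T,X} | {B,Q,Y} | {W} | {C,S} | {U,Z} | {N}.
The equivalence class containing C is {C,S}, of size 2.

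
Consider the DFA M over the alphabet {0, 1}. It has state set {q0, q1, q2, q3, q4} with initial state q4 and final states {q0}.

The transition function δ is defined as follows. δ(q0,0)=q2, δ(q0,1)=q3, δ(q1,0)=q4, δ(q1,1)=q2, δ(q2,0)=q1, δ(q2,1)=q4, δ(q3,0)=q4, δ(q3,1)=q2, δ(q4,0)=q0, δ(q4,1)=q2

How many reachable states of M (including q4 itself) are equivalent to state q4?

Every state is reachable, so we keep all 5.
Initial partition by acceptance: {q0} | {q1,q2,q3,q4}.
Refine {q1,q2,q3,q4} on symbol 0: members go to different blocks, giving {q1,q2,q3} and {q4}.
On input 0, block {q1,q2,q3} splits into {q1,q3} and {q2}.
The partition is now stable with 4 blocks: {q0} | {q1,q3} | {q4} | {q2}.
The equivalence class containing q4 is {q4}, of size 1.

1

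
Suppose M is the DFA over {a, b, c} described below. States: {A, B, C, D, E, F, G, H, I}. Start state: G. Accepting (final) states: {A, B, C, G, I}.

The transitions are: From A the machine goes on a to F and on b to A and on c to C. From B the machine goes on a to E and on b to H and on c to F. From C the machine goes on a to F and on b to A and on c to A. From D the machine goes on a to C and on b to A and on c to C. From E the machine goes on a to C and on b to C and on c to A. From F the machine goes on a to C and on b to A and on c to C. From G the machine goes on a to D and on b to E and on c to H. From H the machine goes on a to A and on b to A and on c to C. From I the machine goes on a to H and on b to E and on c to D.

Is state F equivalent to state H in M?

Yes

Reachable states from the start: {A,C,D,E,F,G,H}. Unreachable: {B,I} — drop them.
Initial partition by acceptance: {A,C,G} | {D,E,F,H}.
Split {A,C,G} by δ(·,b) → {A,C} and {G}.
No further refinement is possible. Final partition (3 blocks): {A,C} | {D,E,F,H} | {G}.
F and H lie in the same block of the stable partition, so they are equivalent — no string distinguishes them.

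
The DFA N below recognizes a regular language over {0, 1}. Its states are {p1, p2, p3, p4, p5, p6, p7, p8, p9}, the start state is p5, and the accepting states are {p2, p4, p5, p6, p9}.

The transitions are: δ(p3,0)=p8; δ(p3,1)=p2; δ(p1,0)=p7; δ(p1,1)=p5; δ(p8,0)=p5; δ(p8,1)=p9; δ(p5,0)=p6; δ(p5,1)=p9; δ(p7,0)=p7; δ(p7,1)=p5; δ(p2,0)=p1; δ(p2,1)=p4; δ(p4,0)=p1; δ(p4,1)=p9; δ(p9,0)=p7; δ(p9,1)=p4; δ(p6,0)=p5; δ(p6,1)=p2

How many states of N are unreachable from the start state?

2

No path from p5 leads to p3, p8; the other 7 states are all reachable.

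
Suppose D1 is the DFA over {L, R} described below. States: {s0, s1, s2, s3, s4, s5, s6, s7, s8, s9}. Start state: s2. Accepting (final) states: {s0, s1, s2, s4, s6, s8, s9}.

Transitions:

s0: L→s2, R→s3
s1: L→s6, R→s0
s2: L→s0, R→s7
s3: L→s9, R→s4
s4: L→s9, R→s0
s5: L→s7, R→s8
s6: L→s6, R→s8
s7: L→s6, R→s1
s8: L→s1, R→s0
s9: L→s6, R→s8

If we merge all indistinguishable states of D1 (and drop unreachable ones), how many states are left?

First remove the unreachable states {s5}; 9 states remain.
Start with accepting vs non-accepting: {s0,s1,s2,s4,s6,s8,s9} | {s3,s7}.
Refine {s0,s1,s2,s4,s6,s8,s9} on symbol R: members go to different blocks, giving {s1,s4,s6,s8,s9} and {s0,s2}.
Refine {s1,s4,s6,s8,s9} on symbol R: members go to different blocks, giving {s1,s4,s8} and {s6,s9}.
Split {s1,s4,s8} by δ(·,L) → {s1,s4} and {s8}.
Stable partition: {s1,s4} | {s3,s7} | {s0,s2} | {s6,s9} | {s8} — 5 equivalence classes.

5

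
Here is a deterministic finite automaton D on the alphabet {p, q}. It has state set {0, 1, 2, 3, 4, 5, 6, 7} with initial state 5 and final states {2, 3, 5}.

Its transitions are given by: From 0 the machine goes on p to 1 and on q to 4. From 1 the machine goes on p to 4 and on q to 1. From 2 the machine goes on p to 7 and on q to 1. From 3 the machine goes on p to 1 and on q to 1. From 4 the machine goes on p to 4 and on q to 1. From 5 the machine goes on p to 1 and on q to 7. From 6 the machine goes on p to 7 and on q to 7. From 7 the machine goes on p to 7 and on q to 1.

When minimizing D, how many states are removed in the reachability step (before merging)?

BFS from 5 reaches {1, 4, 5, 7}; the 4 state(s) 0, 2, 3, 6 are never visited.

4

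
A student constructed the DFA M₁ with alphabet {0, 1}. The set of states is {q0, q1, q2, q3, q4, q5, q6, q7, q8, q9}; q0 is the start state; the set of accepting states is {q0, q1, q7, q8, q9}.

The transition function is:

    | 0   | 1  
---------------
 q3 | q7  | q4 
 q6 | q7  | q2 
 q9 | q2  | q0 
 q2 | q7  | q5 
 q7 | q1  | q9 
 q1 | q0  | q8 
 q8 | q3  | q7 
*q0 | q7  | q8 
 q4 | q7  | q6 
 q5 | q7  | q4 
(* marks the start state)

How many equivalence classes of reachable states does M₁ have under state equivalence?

3

Every state is reachable, so we keep all 10.
Initial partition by acceptance: {q0,q1,q7,q8,q9} | {q2,q3,q4,q5,q6}.
Split {q0,q1,q7,q8,q9} by δ(·,0) → {q0,q1,q7} and {q8,q9}.
Stable partition: {q0,q1,q7} | {q2,q3,q4,q5,q6} | {q8,q9} — 3 equivalence classes.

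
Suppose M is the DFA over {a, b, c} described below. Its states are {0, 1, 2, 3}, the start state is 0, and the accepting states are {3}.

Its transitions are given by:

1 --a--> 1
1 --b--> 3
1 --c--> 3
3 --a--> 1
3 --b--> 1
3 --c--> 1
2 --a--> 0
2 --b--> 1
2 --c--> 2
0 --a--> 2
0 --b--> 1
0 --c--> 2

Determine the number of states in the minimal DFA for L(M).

All states are reachable from the start state.
P0 = {3} | {0,1,2}.
Split {0,1,2} by δ(·,b) → {0,2} and {1}.
Stable partition: {3} | {0,2} | {1} — 3 equivalence classes.

3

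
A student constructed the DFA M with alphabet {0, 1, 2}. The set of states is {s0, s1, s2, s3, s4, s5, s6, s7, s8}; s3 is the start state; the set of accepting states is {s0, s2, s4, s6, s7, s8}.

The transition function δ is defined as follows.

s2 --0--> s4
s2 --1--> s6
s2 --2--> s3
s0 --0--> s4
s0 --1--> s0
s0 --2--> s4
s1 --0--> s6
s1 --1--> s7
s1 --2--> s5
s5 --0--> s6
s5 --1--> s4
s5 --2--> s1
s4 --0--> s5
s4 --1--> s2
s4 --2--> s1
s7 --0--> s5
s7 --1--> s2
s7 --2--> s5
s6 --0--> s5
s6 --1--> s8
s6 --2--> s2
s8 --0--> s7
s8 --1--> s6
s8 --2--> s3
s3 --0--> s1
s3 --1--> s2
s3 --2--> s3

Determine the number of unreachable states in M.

BFS from s3 reaches {s1, s2, s3, s4, s5, s6, s7, s8}; the 1 state(s) s0 are never visited.

1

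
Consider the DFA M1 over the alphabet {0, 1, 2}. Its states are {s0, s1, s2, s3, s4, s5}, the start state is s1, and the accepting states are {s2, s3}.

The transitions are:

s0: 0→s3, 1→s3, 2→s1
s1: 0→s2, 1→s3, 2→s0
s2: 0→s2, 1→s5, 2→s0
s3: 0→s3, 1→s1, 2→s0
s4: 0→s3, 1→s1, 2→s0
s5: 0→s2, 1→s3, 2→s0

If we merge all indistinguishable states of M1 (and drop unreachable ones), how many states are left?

2

First remove the unreachable states {s4}; 5 states remain.
Start with accepting vs non-accepting: {s2,s3} | {s0,s1,s5}.
The partition is now stable with 2 blocks: {s2,s3} | {s0,s1,s5}.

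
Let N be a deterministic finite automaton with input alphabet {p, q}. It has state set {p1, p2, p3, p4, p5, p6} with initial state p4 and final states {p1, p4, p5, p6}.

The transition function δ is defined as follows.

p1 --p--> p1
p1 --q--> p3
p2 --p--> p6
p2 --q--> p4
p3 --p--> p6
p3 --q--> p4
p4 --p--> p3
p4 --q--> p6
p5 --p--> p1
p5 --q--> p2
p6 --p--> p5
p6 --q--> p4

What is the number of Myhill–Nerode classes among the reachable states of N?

All states are reachable from the start state.
Initial partition by acceptance: {p1,p4,p5,p6} | {p2,p3}.
Split {p1,p4,p5,p6} by δ(·,p) → {p1,p5,p6} and {p4}.
Split {p1,p5,p6} by δ(·,q) → {p1,p5} and {p6}.
Stable partition: {p1,p5} | {p2,p3} | {p4} | {p6} — 4 equivalence classes.

4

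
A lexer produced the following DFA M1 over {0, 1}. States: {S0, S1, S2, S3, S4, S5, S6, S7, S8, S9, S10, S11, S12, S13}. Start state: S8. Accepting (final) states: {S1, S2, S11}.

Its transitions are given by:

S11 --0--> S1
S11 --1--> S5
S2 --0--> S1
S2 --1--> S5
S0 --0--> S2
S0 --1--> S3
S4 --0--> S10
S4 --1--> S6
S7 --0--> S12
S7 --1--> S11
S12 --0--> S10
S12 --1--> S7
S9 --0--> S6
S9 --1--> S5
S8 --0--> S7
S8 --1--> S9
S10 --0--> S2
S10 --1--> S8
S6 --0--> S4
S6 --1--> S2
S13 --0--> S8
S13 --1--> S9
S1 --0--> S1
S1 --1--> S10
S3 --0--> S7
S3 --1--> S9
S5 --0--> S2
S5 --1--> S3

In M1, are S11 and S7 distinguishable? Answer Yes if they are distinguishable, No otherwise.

Yes

First remove the unreachable states {S0,S13}; 12 states remain.
Initial partition by acceptance: {S1,S2,S11} | {S3,S4,S5,S6,S7,S8,S9,S10,S12}.
Split {S3,S4,S5,S6,S7,S8,S9,S10,S12} by δ(·,0) → {S3,S4,S6,S7,S8,S9,S12} and {S5,S10}.
On input 0, block {S3,S4,S6,S7,S8,S9,S12} splits into {S3,S6,S7,S8,S9} and {S4,S12}.
On input 0, block {S3,S6,S7,S8,S9} splits into {S3,S8,S9} and {S6,S7}.
On input 1, block {S3,S8,S9} splits into {S3,S8} and {S9}.
The partition is now stable with 6 blocks: {S1,S2,S11} | {S3,S8} | {S5,S10} | {S4,S12} | {S6,S7} | {S9}.
S11 and S7 end up in different blocks, so they are distinguishable. For instance, the string 'ε' is accepted from only S11.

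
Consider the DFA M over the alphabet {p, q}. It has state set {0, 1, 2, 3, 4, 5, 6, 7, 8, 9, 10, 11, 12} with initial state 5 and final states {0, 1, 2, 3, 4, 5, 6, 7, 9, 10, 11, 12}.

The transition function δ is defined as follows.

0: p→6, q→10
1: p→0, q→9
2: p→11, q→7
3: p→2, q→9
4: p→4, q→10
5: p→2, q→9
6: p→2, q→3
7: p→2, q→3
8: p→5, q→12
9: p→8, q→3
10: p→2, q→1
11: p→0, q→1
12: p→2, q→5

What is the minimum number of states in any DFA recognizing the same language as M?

5

States {4} cannot be reached from the start state, so discard them.
Start with accepting vs non-accepting: {0,1,2,3,5,6,7,9,10,11,12} | {8}.
Refine {0,1,2,3,5,6,7,9,10,11,12} on symbol p: members go to different blocks, giving {0,1,2,3,5,6,7,10,11,12} and {9}.
Refine {0,1,2,3,5,6,7,10,11,12} on symbol q: members go to different blocks, giving {0,2,6,7,10,11,12} and {1,3,5}.
Split {0,2,6,7,10,11,12} by δ(·,q) → {6,7,10,11,12} and {0,2}.
No further refinement is possible. Final partition (5 blocks): {6,7,10,11,12} | {8} | {9} | {1,3,5} | {0,2}.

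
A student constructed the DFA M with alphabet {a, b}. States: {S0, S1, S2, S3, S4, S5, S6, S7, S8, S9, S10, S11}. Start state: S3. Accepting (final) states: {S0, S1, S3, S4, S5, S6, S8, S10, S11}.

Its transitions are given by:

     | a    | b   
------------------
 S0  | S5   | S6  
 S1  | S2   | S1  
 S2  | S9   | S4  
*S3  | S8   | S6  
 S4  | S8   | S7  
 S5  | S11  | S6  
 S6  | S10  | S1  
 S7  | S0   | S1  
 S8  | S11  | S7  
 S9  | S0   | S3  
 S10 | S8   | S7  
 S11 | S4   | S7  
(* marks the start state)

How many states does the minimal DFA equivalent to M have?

8

Every state is reachable, so we keep all 12.
Initial partition by acceptance: {S0,S1,S3,S4,S5,S6,S8,S10,S11} | {S2,S7,S9}.
Refine {S0,S1,S3,S4,S5,S6,S8,S10,S11} on symbol a: members go to different blocks, giving {S0,S3,S4,S5,S6,S8,S10,S11} and {S1}.
Refine {S0,S3,S4,S5,S6,S8,S10,S11} on symbol b: members go to different blocks, giving {S4,S8,S10,S11} and {S0,S3,S5} and {S6}.
Refine {S2,S7,S9} on symbol a: members go to different blocks, giving {S7,S9} and {S2}.
Split {S7,S9} by δ(·,b) → {S7} and {S9}.
On input a, block {S0,S3,S5} splits into {S3,S5} and {S0}.
No further refinement is possible. Final partition (8 blocks): {S4,S8,S10,S11} | {S7} | {S1} | {S3,S5} | {S6} | {S2} | {S9} | {S0}.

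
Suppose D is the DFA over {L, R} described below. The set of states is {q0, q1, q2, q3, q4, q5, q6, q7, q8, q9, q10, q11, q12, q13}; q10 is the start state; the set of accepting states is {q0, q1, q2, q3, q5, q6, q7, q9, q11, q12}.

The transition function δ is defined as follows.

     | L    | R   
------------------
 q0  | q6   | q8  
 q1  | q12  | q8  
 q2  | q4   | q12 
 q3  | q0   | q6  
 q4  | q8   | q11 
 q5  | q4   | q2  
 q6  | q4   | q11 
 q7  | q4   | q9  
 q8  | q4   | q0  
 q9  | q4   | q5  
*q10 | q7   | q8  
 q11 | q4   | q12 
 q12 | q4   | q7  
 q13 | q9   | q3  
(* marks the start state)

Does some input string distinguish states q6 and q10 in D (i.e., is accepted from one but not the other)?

Yes

First remove the unreachable states {q1,q3,q13}; 11 states remain.
Initial partition by acceptance: {q0,q2,q5,q6,q7,q9,q11,q12} | {q4,q8,q10}.
Split {q0,q2,q5,q6,q7,q9,q11,q12} by δ(·,L) → {q2,q5,q6,q7,q9,q11,q12} and {q0}.
Refine {q4,q8,q10} on symbol L: members go to different blocks, giving {q4,q8} and {q10}.
Split {q4,q8} by δ(·,R) → {q4} and {q8}.
The partition is now stable with 5 blocks: {q2,q5,q6,q7,q9,q11,q12} | {q4} | {q0} | {q10} | {q8}.
q6 and q10 end up in different blocks, so they are distinguishable. For instance, the string 'ε' is accepted from only q6.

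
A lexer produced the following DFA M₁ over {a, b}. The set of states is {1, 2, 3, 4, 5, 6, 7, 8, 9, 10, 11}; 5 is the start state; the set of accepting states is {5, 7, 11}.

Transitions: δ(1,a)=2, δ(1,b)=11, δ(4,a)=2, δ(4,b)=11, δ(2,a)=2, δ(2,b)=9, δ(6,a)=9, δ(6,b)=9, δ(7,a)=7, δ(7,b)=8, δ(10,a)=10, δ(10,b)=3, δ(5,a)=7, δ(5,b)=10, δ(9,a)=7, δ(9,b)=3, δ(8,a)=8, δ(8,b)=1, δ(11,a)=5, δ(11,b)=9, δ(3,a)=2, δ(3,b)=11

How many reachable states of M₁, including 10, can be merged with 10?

Reachable states from the start: {1,2,3,5,7,8,9,10,11}. Unreachable: {4,6} — drop them.
P0 = {5,7,11} | {1,2,3,8,9,10}.
On input a, block {1,2,3,8,9,10} splits into {1,2,3,8,10} and {9}.
Split {5,7,11} by δ(·,b) → {5,7} and {11}.
Split {1,2,3,8,10} by δ(·,b) → {1,3} and {8,10} and {2}.
The partition is now stable with 6 blocks: {5,7} | {1,3} | {9} | {11} | {8,10} | {2}.
State 10 belongs to the block {8,10}, which has 2 states.

2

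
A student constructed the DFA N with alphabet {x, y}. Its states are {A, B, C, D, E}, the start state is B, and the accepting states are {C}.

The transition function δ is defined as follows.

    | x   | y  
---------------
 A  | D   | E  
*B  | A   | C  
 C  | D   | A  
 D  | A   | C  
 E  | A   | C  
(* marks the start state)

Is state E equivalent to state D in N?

Every state is reachable, so we keep all 5.
P0 = {C} | {A,B,D,E}.
On input y, block {A,B,D,E} splits into {B,D,E} and {A}.
No further refinement is possible. Final partition (3 blocks): {C} | {B,D,E} | {A}.
E and D lie in the same block of the stable partition, so they are equivalent — no string distinguishes them.

Yes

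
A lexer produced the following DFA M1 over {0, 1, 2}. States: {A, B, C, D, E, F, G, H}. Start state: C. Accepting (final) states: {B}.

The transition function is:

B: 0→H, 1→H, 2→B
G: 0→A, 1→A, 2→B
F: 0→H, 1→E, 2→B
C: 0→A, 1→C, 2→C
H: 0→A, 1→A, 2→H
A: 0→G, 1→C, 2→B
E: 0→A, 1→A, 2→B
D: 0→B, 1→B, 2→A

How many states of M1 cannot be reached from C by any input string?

3

No path from C leads to D, E, F; the other 5 states are all reachable.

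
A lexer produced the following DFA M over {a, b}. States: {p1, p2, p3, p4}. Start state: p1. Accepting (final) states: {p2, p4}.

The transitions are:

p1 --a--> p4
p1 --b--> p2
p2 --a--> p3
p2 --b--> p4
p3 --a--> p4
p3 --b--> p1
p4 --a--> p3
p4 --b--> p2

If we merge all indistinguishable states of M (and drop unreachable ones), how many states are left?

All states are reachable from the start state.
P0 = {p2,p4} | {p1,p3}.
Refine {p1,p3} on symbol b: members go to different blocks, giving {p1} and {p3}.
No further refinement is possible. Final partition (3 blocks): {p2,p4} | {p1} | {p3}.

3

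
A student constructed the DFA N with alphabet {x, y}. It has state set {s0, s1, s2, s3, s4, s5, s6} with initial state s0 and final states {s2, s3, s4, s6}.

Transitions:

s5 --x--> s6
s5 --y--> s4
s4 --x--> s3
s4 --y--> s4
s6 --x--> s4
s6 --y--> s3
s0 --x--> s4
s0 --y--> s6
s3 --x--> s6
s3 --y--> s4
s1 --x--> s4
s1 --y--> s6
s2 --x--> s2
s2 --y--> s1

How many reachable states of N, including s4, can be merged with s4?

States {s1,s2,s5} cannot be reached from the start state, so discard them.
Initial partition by acceptance: {s3,s4,s6} | {s0}.
Stable partition: {s3,s4,s6} | {s0} — 2 equivalence classes.
The equivalence class containing s4 is {s3,s4,s6}, of size 3.

3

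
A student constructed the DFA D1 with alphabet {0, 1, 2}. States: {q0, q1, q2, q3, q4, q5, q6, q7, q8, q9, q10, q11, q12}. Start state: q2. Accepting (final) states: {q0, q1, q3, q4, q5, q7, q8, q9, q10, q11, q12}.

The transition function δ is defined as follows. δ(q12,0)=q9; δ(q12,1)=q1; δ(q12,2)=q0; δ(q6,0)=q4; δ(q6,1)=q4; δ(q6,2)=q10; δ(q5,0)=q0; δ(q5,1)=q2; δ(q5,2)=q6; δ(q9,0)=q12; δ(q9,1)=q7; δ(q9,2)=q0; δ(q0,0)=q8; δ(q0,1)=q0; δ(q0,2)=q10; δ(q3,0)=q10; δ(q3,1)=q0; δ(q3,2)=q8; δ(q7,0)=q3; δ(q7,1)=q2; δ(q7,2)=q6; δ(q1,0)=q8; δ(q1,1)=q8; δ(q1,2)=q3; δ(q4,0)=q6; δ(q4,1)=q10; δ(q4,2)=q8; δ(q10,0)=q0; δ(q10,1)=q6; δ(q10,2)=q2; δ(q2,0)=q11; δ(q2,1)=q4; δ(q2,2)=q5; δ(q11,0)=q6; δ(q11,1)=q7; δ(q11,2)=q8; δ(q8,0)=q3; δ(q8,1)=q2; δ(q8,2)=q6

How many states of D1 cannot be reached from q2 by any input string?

3

BFS from q2 reaches {q0, q2, q3, q4, q5, q6, q7, q8, q10, q11}; the 3 state(s) q1, q9, q12 are never visited.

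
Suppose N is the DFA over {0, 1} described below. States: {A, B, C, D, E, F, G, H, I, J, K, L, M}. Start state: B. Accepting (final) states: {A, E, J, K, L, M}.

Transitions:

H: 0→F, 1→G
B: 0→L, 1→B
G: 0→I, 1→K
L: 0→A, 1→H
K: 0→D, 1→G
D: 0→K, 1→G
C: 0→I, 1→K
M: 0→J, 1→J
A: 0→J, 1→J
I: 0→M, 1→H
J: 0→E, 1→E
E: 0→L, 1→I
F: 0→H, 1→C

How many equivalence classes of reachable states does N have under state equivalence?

10

All states are reachable from the start state.
Initial partition by acceptance: {A,E,J,K,L,M} | {B,C,D,F,G,H,I}.
Split {A,E,J,K,L,M} by δ(·,0) → {A,E,J,L,M} and {K}.
On input 1, block {A,E,J,L,M} splits into {A,J,M} and {E,L}.
On input 0, block {A,J,M} splits into {A,M} and {J}.
Split {B,C,D,F,G,H,I} by δ(·,0) → {C,F,G,H} and {B} and {D} and {I}.
On input 0, block {C,F,G,H} splits into {C,G} and {F,H}.
On input 0, block {E,L} splits into {E} and {L}.
Stable partition: {A,M} | {C,G} | {K} | {E} | {J} | {B} | {D} | {I} | {F,H} | {L} — 10 equivalence classes.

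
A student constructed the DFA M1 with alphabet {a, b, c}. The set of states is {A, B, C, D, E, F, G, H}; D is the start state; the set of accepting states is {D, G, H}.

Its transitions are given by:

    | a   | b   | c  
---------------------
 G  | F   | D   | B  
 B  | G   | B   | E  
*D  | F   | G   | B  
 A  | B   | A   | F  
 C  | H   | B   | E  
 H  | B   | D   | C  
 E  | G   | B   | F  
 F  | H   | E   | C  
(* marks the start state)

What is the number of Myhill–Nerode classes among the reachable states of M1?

First remove the unreachable states {A}; 7 states remain.
P0 = {D,G,H} | {B,C,E,F}.
Stable partition: {D,G,H} | {B,C,E,F} — 2 equivalence classes.

2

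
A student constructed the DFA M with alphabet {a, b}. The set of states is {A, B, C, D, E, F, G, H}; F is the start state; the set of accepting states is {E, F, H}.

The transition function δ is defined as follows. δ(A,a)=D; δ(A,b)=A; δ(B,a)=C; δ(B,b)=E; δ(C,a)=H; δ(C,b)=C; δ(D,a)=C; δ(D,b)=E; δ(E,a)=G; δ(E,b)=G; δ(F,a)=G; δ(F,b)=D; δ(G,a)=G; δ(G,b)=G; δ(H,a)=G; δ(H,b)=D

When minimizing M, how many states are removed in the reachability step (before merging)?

2

No path from F leads to A, B; the other 6 states are all reachable.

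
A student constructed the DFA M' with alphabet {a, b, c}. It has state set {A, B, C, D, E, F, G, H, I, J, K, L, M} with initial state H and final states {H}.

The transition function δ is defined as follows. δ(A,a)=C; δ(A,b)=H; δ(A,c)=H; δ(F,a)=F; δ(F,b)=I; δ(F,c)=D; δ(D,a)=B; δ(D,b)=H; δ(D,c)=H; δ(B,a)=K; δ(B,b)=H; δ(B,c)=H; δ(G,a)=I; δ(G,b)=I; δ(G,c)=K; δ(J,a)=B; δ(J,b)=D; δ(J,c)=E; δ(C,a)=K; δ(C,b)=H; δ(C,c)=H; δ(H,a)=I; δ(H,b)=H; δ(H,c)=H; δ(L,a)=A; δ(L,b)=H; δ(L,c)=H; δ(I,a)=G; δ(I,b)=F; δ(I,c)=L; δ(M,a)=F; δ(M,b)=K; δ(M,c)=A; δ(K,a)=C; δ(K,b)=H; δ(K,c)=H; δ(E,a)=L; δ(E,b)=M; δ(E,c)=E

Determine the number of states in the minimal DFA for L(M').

First remove the unreachable states {E,J,M}; 10 states remain.
Start with accepting vs non-accepting: {H} | {A,B,C,D,F,G,I,K,L}.
Split {A,B,C,D,F,G,I,K,L} by δ(·,b) → {A,B,C,D,K,L} and {F,G,I}.
The partition is now stable with 3 blocks: {H} | {A,B,C,D,K,L} | {F,G,I}.

3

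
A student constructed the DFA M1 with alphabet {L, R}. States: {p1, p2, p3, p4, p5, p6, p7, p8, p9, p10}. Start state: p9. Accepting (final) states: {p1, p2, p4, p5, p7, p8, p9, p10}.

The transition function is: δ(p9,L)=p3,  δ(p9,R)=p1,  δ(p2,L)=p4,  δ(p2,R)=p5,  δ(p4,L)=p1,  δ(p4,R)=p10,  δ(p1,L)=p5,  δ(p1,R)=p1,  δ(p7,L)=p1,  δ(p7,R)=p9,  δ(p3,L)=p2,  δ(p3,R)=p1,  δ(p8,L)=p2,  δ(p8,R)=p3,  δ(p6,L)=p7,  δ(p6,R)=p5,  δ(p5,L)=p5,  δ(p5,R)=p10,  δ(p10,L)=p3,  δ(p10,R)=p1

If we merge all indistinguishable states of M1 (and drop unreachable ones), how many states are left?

6

States {p6,p7,p8} cannot be reached from the start state, so discard them.
P0 = {p1,p2,p4,p5,p9,p10} | {p3}.
Refine {p1,p2,p4,p5,p9,p10} on symbol L: members go to different blocks, giving {p1,p2,p4,p5} and {p9,p10}.
On input R, block {p1,p2,p4,p5} splits into {p1,p2} and {p4,p5}.
Refine {p1,p2} on symbol R: members go to different blocks, giving {p1} and {p2}.
On input L, block {p4,p5} splits into {p4} and {p5}.
The partition is now stable with 6 blocks: {p1} | {p3} | {p9,p10} | {p4} | {p2} | {p5}.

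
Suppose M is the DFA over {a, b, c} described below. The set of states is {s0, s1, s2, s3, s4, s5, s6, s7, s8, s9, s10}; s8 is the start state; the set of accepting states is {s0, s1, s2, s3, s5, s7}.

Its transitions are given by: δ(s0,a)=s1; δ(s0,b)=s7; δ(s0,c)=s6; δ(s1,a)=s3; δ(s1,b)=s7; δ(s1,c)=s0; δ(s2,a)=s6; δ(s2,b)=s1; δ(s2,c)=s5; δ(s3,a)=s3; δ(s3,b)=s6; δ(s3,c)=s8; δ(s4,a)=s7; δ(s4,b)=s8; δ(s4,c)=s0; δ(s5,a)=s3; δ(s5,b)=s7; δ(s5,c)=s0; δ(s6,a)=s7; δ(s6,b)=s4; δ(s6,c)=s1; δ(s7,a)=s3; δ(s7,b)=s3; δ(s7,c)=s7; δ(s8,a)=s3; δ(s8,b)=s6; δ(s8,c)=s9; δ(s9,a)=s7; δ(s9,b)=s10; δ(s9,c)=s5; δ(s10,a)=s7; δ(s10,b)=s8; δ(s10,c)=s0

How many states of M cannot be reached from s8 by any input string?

BFS from s8 reaches {s0, s1, s3, s4, s5, s6, s7, s8, s9, s10}; the 1 state(s) s2 are never visited.

1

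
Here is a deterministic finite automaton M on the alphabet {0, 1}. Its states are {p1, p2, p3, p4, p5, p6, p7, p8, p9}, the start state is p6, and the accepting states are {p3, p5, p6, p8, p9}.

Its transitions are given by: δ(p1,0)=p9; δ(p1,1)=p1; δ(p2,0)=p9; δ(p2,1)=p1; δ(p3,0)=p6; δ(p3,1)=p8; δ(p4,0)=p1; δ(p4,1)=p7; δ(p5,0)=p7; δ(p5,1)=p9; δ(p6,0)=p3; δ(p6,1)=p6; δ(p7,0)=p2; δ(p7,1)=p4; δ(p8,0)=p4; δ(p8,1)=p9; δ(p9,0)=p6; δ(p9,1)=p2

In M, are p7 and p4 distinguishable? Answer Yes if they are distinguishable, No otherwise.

First remove the unreachable states {p5}; 8 states remain.
Start with accepting vs non-accepting: {p3,p6,p8,p9} | {p1,p2,p4,p7}.
Refine {p3,p6,p8,p9} on symbol 0: members go to different blocks, giving {p3,p6,p9} and {p8}.
Split {p3,p6,p9} by δ(·,1) → {p3} and {p6} and {p9}.
On input 0, block {p1,p2,p4,p7} splits into {p1,p2} and {p4,p7}.
No further refinement is possible. Final partition (6 blocks): {p3} | {p1,p2} | {p8} | {p6} | {p9} | {p4,p7}.
p7 and p4 lie in the same block of the stable partition, so they are equivalent — no string distinguishes them.

No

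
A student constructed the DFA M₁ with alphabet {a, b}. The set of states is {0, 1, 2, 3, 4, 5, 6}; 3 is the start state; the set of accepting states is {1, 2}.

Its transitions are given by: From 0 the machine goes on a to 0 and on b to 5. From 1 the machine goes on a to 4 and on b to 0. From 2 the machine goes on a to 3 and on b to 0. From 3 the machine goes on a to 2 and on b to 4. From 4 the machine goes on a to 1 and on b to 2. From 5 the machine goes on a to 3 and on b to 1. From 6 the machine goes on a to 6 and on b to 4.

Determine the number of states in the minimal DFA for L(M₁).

6

States {6} cannot be reached from the start state, so discard them.
P0 = {1,2} | {0,3,4,5}.
Split {0,3,4,5} by δ(·,a) → {0,5} and {3,4}.
Split {0,5} by δ(·,a) → {0} and {5}.
On input b, block {3,4} splits into {3} and {4}.
Split {1,2} by δ(·,a) → {1} and {2}.
No further refinement is possible. Final partition (6 blocks): {1} | {0} | {3} | {5} | {4} | {2}.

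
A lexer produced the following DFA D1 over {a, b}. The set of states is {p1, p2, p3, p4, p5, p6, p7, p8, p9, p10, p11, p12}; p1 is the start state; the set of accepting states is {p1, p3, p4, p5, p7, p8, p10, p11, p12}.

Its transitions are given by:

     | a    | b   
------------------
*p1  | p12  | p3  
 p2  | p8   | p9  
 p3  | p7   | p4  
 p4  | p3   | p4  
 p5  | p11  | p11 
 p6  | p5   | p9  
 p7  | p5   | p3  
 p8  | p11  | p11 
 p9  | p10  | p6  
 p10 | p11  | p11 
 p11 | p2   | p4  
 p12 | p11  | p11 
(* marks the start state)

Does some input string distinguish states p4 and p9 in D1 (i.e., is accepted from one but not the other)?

Initial partition by acceptance: {p1,p3,p4,p5,p7,p8,p10,p11,p12} | {p2,p6,p9}.
Split {p1,p3,p4,p5,p7,p8,p10,p11,p12} by δ(·,a) → {p1,p3,p4,p5,p7,p8,p10,p12} and {p11}.
Refine {p1,p3,p4,p5,p7,p8,p10,p12} on symbol a: members go to different blocks, giving {p1,p3,p4,p7} and {p5,p8,p10,p12}.
Refine {p1,p3,p4,p7} on symbol a: members go to different blocks, giving {p1,p7} and {p3,p4}.
Refine {p3,p4} on symbol a: members go to different blocks, giving {p3} and {p4}.
No further refinement is possible. Final partition (6 blocks): {p1,p7} | {p2,p6,p9} | {p11} | {p5,p8,p10,p12} | {p3} | {p4}.
p4 and p9 end up in different blocks, so they are distinguishable. For instance, the string 'ε' is accepted from only p4.

Yes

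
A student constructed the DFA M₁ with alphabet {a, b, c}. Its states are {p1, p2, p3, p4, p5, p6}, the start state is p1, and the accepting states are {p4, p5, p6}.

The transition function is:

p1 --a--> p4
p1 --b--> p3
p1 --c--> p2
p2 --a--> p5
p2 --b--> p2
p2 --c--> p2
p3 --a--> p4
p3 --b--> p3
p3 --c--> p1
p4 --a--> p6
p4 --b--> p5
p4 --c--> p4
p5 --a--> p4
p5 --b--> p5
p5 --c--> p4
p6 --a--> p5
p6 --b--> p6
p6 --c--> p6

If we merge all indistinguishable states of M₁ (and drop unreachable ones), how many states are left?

2

Every state is reachable, so we keep all 6.
Initial partition by acceptance: {p4,p5,p6} | {p1,p2,p3}.
The partition is now stable with 2 blocks: {p4,p5,p6} | {p1,p2,p3}.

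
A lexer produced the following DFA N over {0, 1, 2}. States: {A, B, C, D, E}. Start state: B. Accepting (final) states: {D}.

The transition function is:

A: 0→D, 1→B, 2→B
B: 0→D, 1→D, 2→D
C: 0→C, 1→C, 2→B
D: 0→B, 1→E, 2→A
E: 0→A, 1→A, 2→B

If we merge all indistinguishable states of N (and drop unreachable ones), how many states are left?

4

First remove the unreachable states {C}; 4 states remain.
Start with accepting vs non-accepting: {D} | {A,B,E}.
On input 0, block {A,B,E} splits into {A,B} and {E}.
On input 1, block {A,B} splits into {A} and {B}.
No further refinement is possible. Final partition (4 blocks): {D} | {A} | {E} | {B}.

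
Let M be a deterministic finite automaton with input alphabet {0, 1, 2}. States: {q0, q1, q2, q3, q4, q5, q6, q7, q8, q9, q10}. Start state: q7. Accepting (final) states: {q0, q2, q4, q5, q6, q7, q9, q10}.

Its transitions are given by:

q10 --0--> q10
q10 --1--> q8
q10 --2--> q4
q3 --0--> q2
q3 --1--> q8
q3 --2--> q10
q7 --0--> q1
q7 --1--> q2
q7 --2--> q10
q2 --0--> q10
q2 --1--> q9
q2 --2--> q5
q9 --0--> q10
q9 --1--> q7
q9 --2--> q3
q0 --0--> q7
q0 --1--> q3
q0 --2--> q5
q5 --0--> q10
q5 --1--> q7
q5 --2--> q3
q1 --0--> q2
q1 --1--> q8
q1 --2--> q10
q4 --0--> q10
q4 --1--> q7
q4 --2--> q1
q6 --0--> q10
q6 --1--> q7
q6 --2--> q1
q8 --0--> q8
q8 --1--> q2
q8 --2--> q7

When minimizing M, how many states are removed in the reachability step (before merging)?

BFS from q7 reaches {q1, q2, q3, q4, q5, q7, q8, q9, q10}; the 2 state(s) q0, q6 are never visited.

2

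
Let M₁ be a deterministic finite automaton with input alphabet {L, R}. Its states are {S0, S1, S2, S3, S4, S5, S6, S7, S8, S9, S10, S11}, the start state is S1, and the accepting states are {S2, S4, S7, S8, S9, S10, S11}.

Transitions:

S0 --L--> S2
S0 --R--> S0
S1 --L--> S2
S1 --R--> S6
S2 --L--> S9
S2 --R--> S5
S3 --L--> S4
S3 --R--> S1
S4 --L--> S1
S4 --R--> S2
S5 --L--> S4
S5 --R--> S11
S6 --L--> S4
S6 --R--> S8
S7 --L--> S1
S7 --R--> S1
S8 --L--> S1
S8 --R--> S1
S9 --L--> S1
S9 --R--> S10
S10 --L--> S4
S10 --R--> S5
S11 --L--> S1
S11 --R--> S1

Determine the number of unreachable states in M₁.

No path from S1 leads to S0, S3, S7; the other 9 states are all reachable.

3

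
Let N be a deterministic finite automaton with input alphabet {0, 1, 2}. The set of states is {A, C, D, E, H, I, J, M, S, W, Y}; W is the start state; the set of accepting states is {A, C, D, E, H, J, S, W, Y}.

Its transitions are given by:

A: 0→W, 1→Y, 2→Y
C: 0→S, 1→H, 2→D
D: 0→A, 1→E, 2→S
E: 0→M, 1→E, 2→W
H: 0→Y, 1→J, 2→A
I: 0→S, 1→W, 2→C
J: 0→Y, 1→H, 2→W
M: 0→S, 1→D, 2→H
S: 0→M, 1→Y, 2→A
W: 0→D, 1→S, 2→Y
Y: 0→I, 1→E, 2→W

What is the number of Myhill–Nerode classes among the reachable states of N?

4

Initial partition by acceptance: {A,C,D,E,H,J,S,W,Y} | {I,M}.
On input 0, block {A,C,D,E,H,J,S,W,Y} splits into {A,C,D,H,J,W} and {E,S,Y}.
Refine {A,C,D,H,J,W} on symbol 0: members go to different blocks, giving {A,D,W} and {C,H,J}.
The partition is now stable with 4 blocks: {A,D,W} | {I,M} | {E,S,Y} | {C,H,J}.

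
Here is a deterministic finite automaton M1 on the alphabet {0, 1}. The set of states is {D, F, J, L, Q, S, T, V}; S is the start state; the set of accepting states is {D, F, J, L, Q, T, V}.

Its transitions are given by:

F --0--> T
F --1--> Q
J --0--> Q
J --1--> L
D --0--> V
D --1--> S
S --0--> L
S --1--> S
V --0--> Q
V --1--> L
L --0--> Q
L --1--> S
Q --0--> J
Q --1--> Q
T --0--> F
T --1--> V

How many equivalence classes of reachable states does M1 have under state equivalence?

4

States {D,F,T,V} cannot be reached from the start state, so discard them.
P0 = {J,L,Q} | {S}.
On input 1, block {J,L,Q} splits into {J,Q} and {L}.
Split {J,Q} by δ(·,1) → {J} and {Q}.
The partition is now stable with 4 blocks: {J} | {S} | {L} | {Q}.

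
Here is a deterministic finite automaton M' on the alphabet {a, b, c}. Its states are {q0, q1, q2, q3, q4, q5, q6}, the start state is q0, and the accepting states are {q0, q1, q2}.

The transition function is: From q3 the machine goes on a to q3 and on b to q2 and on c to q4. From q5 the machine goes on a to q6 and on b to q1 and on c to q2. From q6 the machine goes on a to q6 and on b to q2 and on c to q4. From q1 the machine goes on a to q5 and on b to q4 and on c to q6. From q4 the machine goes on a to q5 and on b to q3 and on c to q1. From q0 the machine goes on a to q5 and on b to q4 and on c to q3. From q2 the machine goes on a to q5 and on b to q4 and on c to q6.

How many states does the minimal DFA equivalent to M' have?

4

Every state is reachable, so we keep all 7.
Initial partition by acceptance: {q0,q1,q2} | {q3,q4,q5,q6}.
On input b, block {q3,q4,q5,q6} splits into {q3,q5,q6} and {q4}.
On input c, block {q3,q5,q6} splits into {q3,q6} and {q5}.
Stable partition: {q0,q1,q2} | {q3,q6} | {q4} | {q5} — 4 equivalence classes.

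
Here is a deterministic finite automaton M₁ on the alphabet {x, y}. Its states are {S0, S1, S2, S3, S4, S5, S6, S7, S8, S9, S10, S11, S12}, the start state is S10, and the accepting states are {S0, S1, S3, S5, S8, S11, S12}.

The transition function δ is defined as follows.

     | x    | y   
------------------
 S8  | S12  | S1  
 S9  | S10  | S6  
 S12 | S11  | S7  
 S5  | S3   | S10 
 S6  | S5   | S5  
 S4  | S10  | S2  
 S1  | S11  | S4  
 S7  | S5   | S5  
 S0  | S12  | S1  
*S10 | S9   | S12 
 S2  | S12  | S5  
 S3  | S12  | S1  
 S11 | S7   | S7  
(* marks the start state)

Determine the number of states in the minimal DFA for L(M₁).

10

First remove the unreachable states {S0,S8}; 11 states remain.
Start with accepting vs non-accepting: {S1,S3,S5,S11,S12} | {S2,S4,S6,S7,S9,S10}.
Split {S1,S3,S5,S11,S12} by δ(·,x) → {S1,S3,S5,S12} and {S11}.
Refine {S1,S3,S5,S12} on symbol x: members go to different blocks, giving {S1,S12} and {S3,S5}.
Refine {S2,S4,S6,S7,S9,S10} on symbol x: members go to different blocks, giving {S4,S9,S10} and {S6,S7} and {S2}.
Split {S1,S12} by δ(·,y) → {S1} and {S12}.
On input y, block {S4,S9,S10} splits into {S4} and {S9} and {S10}.
Split {S3,S5} by δ(·,x) → {S3} and {S5}.
Stable partition: {S1} | {S4} | {S11} | {S3} | {S6,S7} | {S2} | {S12} | {S9} | {S10} | {S5} — 10 equivalence classes.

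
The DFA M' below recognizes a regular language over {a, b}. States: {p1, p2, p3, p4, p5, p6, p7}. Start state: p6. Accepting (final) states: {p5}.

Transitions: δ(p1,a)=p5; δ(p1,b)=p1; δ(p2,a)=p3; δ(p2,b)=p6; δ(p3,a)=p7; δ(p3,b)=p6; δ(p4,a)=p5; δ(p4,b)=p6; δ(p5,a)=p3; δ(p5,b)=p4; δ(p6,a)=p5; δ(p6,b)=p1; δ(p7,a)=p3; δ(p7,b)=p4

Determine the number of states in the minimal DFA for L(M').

States {p2} cannot be reached from the start state, so discard them.
P0 = {p5} | {p1,p3,p4,p6,p7}.
On input a, block {p1,p3,p4,p6,p7} splits into {p1,p4,p6} and {p3,p7}.
Stable partition: {p5} | {p1,p4,p6} | {p3,p7} — 3 equivalence classes.

3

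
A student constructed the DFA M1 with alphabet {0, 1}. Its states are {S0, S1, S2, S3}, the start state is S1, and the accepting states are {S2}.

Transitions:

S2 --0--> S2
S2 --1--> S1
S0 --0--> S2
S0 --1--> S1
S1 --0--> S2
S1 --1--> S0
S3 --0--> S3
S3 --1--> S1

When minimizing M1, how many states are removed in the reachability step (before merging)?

Starting at S1 and following transitions, the reachable set is {S0, S1, S2}. That leaves S3 unreachable — 1 in total.

1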